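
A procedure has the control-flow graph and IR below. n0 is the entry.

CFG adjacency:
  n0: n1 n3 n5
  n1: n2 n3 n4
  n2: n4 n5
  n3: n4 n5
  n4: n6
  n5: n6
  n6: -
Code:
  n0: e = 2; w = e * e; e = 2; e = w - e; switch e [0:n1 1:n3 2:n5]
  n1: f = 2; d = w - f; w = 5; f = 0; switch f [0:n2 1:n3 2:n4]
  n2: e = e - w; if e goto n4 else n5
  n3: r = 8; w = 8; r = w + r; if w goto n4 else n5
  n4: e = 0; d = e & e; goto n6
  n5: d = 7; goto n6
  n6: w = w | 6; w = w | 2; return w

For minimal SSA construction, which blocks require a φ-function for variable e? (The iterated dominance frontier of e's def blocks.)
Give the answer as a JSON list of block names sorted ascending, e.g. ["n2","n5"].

idom tree: n1←n0 n2←n1 n3←n0 n4←n0 n5←n0 n6←n0
Dom at joins:
  n3: preds {n0,n1}: {n0} ∩ {n0,n1} = {n0}; idom=n0
  n4: preds {n1,n2,n3}: {n0,n1} ∩ {n0,n1,n2} ∩ {n0,n3} = {n0}; idom=n0
  n5: preds {n0,n2,n3}: {n0} ∩ {n0,n1,n2} ∩ {n0,n3} = {n0}; idom=n0
  n6: preds {n4,n5}: {n0,n4} ∩ {n0,n5} = {n0}; idom=n0

DF derivation:
  join n3 pred n0: · stop@n0
  join n3 pred n1: n1 stop@n0
  join n4 pred n1: n1 stop@n0
  join n4 pred n2: n2→n1 stop@n0
  join n4 pred n3: n3 stop@n0
  join n5 pred n0: · stop@n0
  join n5 pred n2: n2→n1 stop@n0
  join n5 pred n3: n3 stop@n0
  join n6 pred n4: n4 stop@n0
  join n6 pred n5: n5 stop@n0
  n0 → ∅
  n1 → {n3,n4,n5}
  n2 → {n4,n5}
  n3 → {n4,n5}
  n4 → {n6}
  n5 → {n6}
  n6 → ∅

φ for e: defs {n0,n2,n4}
  DF⁺ = {n4,n5,n6}

Answer: ["n4", "n5", "n6"]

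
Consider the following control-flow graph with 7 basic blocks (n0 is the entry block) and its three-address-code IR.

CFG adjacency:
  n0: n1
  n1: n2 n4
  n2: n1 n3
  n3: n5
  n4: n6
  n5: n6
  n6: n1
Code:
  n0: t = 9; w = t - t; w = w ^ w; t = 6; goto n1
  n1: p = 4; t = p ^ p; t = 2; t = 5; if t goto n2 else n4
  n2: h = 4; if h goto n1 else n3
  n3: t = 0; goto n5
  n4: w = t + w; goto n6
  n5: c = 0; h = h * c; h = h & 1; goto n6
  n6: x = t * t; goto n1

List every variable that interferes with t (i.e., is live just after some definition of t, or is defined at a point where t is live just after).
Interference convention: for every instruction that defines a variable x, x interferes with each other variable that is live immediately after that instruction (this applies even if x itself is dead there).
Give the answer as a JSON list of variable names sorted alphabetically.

Answer: ["c", "h", "w"]

Working:
Per-block:
  n0: def={t,w} ue=∅
  n1: def={p,t} ue=∅
  n2: def={h} ue=∅
  n3: def={t} ue=∅
  n4: def={w} ue={t,w}
  n5: def={c,h} ue={h}
  n6: def={x} ue={t}

Liveness:
  n0 li=∅ lo={w}
  n1 li={w} lo={t,w}
  n2 li={w} lo={h,w}
  n3 li={h,w} lo={h,t,w}
  n4 li={t,w} lo={t,w}
  n5 li={h,t,w} lo={t,w}
  n6 li={t,w} lo={w}

Interfere edges:
  c — {h,t,w}
  h — {c,t,w}
  p — {w}
  t — {c,h,w}
  w — {c,h,p,t,x}
  x — {w}

N(t) = ["c", "h", "w"]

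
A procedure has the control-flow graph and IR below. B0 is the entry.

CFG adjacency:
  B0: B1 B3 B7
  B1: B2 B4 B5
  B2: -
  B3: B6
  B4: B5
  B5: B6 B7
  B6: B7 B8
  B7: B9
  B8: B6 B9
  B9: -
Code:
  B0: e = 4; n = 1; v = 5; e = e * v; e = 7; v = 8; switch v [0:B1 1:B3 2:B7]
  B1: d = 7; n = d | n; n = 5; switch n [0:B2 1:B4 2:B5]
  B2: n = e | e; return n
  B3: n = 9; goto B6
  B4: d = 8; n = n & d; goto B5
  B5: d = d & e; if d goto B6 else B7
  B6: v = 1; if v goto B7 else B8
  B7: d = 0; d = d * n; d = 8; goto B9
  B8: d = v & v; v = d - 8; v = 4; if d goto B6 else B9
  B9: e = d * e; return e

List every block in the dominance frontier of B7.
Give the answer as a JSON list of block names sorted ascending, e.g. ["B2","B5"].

idom tree: B1←B0 B2←B1 B3←B0 B4←B1 B5←B1 B6←B0 B7←B0 B8←B6 B9←B0
Dom at joins:
  B5: preds {B1,B4}: {B0,B1} ∩ {B0,B1,B4} = {B0,B1}; idom=B1
  B6: preds {B3,B5,B8}: {B0,B3} ∩ {B0,B1,B5} ∩ {B0,B6,B8} = {B0}; idom=B0
  B7: preds {B0,B5,B6}: {B0} ∩ {B0,B1,B5} ∩ {B0,B6} = {B0}; idom=B0
  B9: preds {B7,B8}: {B0,B7} ∩ {B0,B6,B8} = {B0}; idom=B0

DF derivation:
  B5←B1: walk · to B1
  B5←B4: walk B4 to B1
  B6←B3: walk B3 to B0
  B6←B5: walk B5→B1 to B0
  B6←B8: walk B8→B6 to B0
  B7←B0: walk · to B0
  B7←B5: walk B5→B1 to B0
  B7←B6: walk B6 to B0
  B9←B7: walk B7 to B0
  B9←B8: walk B8→B6 to B0
  B0: DF=∅
  B1: DF={B6,B7}
  B2: DF=∅
  B3: DF={B6}
  B4: DF={B5}
  B5: DF={B6,B7}
  B6: DF={B6,B7,B9}
  B7: DF={B9}
  B8: DF={B6,B9}
  B9: DF=∅

DF(B7) = ["B9"]

Answer: ["B9"]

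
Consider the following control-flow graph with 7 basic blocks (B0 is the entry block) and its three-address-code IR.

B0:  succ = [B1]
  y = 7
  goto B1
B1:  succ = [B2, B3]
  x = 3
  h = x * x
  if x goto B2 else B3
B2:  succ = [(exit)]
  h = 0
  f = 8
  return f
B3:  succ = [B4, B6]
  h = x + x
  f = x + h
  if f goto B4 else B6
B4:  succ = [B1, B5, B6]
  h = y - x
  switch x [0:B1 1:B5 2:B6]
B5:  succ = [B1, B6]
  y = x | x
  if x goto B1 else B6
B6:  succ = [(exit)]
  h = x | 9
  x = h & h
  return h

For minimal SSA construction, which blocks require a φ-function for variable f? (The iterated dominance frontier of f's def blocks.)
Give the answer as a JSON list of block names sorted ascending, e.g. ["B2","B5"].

Answer: ["B1"]

Derivation:
idom tree: B1←B0 B2←B1 B3←B1 B4←B3 B5←B4 B6←B3
Dom∩ at merges:
  B1: preds {B0,B4,B5}: {B0} ∩ {B0,B1,B3,B4} ∩ {B0,B1,B3,B4,B5} = {B0}; idom=B0
  B6: preds {B3,B4,B5}: {B0,B1,B3} ∩ {B0,B1,B3,B4} ∩ {B0,B1,B3,B4,B5} = {B0,B1,B3}; idom=B3

DF walk-up:
  join B1 pred B0: · stop@B0
  join B1 pred B4: B4→B3→B1 stop@B0
  join B1 pred B5: B5→B4→B3→B1 stop@B0
  join B6 pred B3: · stop@B3
  join B6 pred B4: B4 stop@B3
  join B6 pred B5: B5→B4 stop@B3
  B0 → ∅
  B1 → {B1}
  B2 → ∅
  B3 → {B1}
  B4 → {B1,B6}
  B5 → {B1,B6}
  B6 → ∅

φ for f: defs {B2,B3}
  DF⁺ = {B1}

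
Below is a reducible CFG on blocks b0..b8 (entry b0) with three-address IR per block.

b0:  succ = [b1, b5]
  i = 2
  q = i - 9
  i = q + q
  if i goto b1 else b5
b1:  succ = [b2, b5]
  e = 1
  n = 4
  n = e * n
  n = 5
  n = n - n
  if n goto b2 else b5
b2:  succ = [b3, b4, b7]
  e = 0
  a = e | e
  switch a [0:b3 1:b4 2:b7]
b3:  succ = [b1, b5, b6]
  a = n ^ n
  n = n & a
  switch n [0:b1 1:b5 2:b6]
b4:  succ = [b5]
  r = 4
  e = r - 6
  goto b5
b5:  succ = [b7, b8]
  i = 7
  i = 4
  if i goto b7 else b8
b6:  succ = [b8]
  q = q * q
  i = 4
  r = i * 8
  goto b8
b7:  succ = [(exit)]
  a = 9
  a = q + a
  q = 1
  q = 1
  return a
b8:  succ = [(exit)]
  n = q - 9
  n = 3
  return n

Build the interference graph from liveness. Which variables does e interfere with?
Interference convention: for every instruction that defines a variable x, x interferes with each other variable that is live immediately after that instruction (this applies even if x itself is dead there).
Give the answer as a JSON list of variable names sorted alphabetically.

Answer: ["n", "q"]

Working:
def/use:
  b0: {i,q} / ∅
  b1: {e,n} / ∅
  b2: {a,e} / ∅
  b3: {a,n} / {n}
  b4: {e,r} / ∅
  b5: {i} / ∅
  b6: {i,q,r} / {q}
  b7: {a,q} / {q}
  b8: {n} / {q}

Backward fixpoint:
  live b0: ∅→{q}
  live b1: {q}→{n,q}
  live b2: {n,q}→{n,q}
  live b3: {n,q}→{q}
  live b4: {q}→{q}
  live b5: {q}→{q}
  live b6: {q}→{q}
  live b7: {q}→∅
  live b8: {q}→∅

Interfere edges:
  a↔{n,q}
  e↔{n,q}
  i↔{q}
  n↔{a,e,q}
  q↔{a,e,i,n,r}
  r↔{q}

N(e) = ["n", "q"]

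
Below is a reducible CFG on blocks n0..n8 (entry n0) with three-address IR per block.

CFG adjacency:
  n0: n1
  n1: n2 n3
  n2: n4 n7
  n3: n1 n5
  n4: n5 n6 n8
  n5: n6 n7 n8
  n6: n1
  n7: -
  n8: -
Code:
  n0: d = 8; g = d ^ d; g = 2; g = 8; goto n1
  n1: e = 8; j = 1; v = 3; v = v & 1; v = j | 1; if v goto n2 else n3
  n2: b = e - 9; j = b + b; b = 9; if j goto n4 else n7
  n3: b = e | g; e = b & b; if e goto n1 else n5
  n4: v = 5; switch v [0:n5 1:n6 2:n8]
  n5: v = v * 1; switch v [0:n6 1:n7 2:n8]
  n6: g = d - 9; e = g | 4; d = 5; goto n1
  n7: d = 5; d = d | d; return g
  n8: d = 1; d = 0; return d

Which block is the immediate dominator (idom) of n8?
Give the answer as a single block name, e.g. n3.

idom tree: n1←n0 n2←n1 n3←n1 n4←n2 n5←n1 n6←n1 n7←n1 n8←n1
Join-block Dom:
  n1: preds {n0,n3,n6}: {n0} ∩ {n0,n1,n3} ∩ {n0,n1,n6} = {n0}; idom=n0
  n5: preds {n3,n4}: {n0,n1,n3} ∩ {n0,n1,n2,n4} = {n0,n1}; idom=n1
  n6: preds {n4,n5}: {n0,n1,n2,n4} ∩ {n0,n1,n5} = {n0,n1}; idom=n1
  n7: preds {n2,n5}: {n0,n1,n2} ∩ {n0,n1,n5} = {n0,n1}; idom=n1
  n8: preds {n4,n5}: {n0,n1,n2,n4} ∩ {n0,n1,n5} = {n0,n1}; idom=n1

idom(n8) = n1

Answer: n1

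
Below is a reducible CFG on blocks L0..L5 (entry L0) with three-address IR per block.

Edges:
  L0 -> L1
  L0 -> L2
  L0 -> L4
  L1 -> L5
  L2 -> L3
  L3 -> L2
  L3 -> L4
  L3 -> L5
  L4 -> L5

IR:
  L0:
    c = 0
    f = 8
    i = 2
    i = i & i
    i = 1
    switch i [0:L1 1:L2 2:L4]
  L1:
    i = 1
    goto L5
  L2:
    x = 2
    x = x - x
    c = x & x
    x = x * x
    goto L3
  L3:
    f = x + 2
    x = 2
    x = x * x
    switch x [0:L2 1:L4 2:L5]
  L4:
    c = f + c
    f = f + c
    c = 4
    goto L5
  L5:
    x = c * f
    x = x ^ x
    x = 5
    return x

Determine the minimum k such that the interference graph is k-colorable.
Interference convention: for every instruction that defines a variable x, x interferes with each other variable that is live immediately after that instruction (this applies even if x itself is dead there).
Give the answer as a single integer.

def/use:
  L0 def {c,f,i} use ∅
  L1 def {i} use ∅
  L2 def {c,x} use ∅
  L3 def {f,x} use {x}
  L4 def {c,f} use {c,f}
  L5 def {x} use {c,f}

Live sets:
  live L0: ∅→{c,f}
  live L1: {c,f}→{c,f}
  live L2: ∅→{c,x}
  live L3: {c,x}→{c,f}
  live L4: {c,f}→{c,f}
  live L5: {c,f}→∅

Conflict graph:
  c: {f,i,x}
  f: {c,i,x}
  i: {c,f}
  x: {c,f}

Chromatic number:
  clique {c,f,i} ⇒ need ≥ 3
  assign c→c0 f→c1 i→c2 x→c2 — no edge inside a register ⇒ χ ≤ 3
  χ = 3

Answer: 3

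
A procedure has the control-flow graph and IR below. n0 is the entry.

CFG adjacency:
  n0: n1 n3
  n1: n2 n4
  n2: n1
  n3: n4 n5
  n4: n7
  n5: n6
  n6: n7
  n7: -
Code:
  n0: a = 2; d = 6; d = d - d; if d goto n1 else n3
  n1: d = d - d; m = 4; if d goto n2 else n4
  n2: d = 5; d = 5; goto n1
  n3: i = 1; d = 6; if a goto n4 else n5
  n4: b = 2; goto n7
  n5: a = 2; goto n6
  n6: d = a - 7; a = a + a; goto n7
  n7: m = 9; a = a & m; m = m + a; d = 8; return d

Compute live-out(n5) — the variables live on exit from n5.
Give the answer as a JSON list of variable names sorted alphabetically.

Per-block:
  n0: def={a,d} ue=∅
  n1: def={d,m} ue={d}
  n2: def={d} ue=∅
  n3: def={d,i} ue={a}
  n4: def={b} ue=∅
  n5: def={a} ue=∅
  n6: def={a,d} ue={a}
  n7: def={a,d,m} ue={a}

Liveness:
  n0: in=∅ out={a,d}
  n1: in={a,d} out={a}
  n2: in={a} out={a,d}
  n3: in={a} out={a}
  n4: in={a} out={a}
  n5: in=∅ out={a}
  n6: in={a} out={a}
  n7: in={a} out=∅

live-out(n5) = ["a"]

Answer: ["a"]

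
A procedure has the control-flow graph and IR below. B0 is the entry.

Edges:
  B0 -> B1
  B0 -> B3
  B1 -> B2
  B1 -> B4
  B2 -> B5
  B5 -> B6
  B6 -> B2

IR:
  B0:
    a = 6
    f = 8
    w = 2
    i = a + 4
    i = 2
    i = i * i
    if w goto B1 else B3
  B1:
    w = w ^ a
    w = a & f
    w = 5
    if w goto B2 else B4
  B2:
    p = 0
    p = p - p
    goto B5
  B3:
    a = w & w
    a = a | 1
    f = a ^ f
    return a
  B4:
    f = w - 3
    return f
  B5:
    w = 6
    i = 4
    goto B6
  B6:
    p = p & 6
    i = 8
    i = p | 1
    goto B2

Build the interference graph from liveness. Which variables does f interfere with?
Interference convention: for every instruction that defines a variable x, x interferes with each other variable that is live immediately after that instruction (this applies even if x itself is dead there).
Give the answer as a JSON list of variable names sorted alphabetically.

Block summaries:
  B0 def {a,f,i,w} use ∅
  B1 def {w} use {a,f,w}
  B2 def {p} use ∅
  B3 def {a,f} use {f,w}
  B4 def {f} use {w}
  B5 def {i,w} use ∅
  B6 def {i,p} use {p}

Backward fixpoint:
  B0 li=∅ lo={a,f,w}
  B1 li={a,f,w} lo={w}
  B2 li=∅ lo={p}
  B3 li={f,w} lo=∅
  B4 li={w} lo=∅
  B5 li={p} lo={p}
  B6 li={p} lo=∅

Interfere edges:
  a: {f,i,w}
  f: {a,i,w}
  i: {a,f,p,w}
  p: {i,w}
  w: {a,f,i,p}

N(f) = ["a", "i", "w"]

Answer: ["a", "i", "w"]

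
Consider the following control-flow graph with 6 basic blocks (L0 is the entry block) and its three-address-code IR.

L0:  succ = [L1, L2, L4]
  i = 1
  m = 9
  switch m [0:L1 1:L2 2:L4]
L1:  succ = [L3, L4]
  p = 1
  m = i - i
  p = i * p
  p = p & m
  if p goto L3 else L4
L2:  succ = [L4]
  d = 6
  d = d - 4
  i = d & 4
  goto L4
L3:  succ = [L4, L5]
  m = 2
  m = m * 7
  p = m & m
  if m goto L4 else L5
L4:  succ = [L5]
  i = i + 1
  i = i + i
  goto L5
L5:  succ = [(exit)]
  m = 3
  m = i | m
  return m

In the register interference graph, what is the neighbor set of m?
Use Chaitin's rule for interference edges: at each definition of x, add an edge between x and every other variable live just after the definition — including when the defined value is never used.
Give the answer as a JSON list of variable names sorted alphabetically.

Answer: ["i", "p"]

Derivation:
def/use:
  L0: def={i,m} ue=∅
  L1: def={m,p} ue={i}
  L2: def={d,i} ue=∅
  L3: def={m,p} ue=∅
  L4: def={i} ue={i}
  L5: def={m} ue={i}

Backward fixpoint:
  L0: in=∅ out={i}
  L1: in={i} out={i}
  L2: in=∅ out={i}
  L3: in={i} out={i}
  L4: in={i} out={i}
  L5: in={i} out=∅

Interference:
  d: ∅
  i: {m,p}
  m: {i,p}
  p: {i,m}

N(m) = ["i", "p"]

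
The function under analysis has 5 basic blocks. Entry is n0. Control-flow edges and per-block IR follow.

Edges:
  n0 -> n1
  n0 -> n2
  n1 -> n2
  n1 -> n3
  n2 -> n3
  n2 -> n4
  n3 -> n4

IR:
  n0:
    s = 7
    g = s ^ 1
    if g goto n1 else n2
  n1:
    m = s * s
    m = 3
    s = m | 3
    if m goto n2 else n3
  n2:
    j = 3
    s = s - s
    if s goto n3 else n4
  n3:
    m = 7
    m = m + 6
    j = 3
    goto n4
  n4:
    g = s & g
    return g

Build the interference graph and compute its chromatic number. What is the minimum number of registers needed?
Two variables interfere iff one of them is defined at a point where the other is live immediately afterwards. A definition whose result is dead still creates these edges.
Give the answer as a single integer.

Answer: 3

Analysis:
Block summaries:
  n0: {g,s} / ∅
  n1: {m,s} / {s}
  n2: {j,s} / {s}
  n3: {j,m} / ∅
  n4: {g} / {g,s}

Backward fixpoint:
  n0: in=∅ out={g,s}
  n1: in={g,s} out={g,s}
  n2: in={g,s} out={g,s}
  n3: in={g,s} out={g,s}
  n4: in={g,s} out=∅

Interfere edges:
  g↔{j,m,s}
  j↔{g,s}
  m↔{g,s}
  s↔{g,j,m}

Colouring:
  clique {g,j,s} ⇒ need ≥ 3
  assign g→c0 j→c2 m→c2 s→c1 — no edge inside a register ⇒ χ ≤ 3
  χ = 3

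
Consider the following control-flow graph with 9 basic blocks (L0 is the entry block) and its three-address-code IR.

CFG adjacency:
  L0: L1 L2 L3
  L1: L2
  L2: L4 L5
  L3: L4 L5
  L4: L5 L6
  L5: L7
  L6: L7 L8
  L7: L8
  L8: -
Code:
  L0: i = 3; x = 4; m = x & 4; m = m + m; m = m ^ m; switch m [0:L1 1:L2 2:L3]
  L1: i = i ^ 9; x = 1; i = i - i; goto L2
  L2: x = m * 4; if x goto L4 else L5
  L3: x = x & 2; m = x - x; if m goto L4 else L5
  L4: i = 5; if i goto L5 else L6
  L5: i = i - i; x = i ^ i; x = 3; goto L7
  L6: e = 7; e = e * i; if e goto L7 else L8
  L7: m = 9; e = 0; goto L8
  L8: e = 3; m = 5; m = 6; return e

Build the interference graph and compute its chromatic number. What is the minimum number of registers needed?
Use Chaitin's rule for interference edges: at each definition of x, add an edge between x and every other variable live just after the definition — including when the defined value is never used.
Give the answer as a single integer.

Answer: 3

Working:
def/use:
  L0: def={i,m,x} ue=∅
  L1: def={i,x} ue={i}
  L2: def={x} ue={m}
  L3: def={m,x} ue={x}
  L4: def={i} ue=∅
  L5: def={i,x} ue={i}
  L6: def={e} ue={i}
  L7: def={e,m} ue=∅
  L8: def={e,m} ue=∅

Backward fixpoint:
  L0 li=∅ lo={i,m,x}
  L1 li={i,m} lo={i,m}
  L2 li={i,m} lo={i}
  L3 li={i,x} lo={i}
  L4 li=∅ lo={i}
  L5 li={i} lo=∅
  L6 li={i} lo=∅
  L7 li=∅ lo=∅
  L8 li=∅ lo=∅

Interfere edges:
  e: {i,m}
  i: {e,m,x}
  m: {e,i,x}
  x: {i,m}

Chromatic number:
  lower bound: {e,i,m} mutually conflict ⇒ χ ≥ 3
  assign e→c2 i→c0 m→c1 x→c2 — no edge inside a register ⇒ χ ≤ 3
  χ = 3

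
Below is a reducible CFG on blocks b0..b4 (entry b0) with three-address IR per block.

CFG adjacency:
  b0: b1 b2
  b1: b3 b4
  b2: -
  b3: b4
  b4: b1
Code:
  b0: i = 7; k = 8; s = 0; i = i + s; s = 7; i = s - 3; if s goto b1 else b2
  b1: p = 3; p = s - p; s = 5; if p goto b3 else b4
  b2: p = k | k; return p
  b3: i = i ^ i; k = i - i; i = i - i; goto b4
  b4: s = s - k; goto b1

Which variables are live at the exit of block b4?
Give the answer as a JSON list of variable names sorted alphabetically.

Answer: ["i", "k", "s"]

Analysis:
def/use:
  b0 def {i,k,s} use ∅
  b1 def {p,s} use {s}
  b2 def {p} use {k}
  b3 def {i,k} use {i}
  b4 def {s} use {k,s}

Backward fixpoint:
  b0: in=∅ out={i,k,s}
  b1: in={i,k,s} out={i,k,s}
  b2: in={k} out=∅
  b3: in={i,s} out={i,k,s}
  b4: in={i,k,s} out={i,k,s}

live-out(b4) = ["i", "k", "s"]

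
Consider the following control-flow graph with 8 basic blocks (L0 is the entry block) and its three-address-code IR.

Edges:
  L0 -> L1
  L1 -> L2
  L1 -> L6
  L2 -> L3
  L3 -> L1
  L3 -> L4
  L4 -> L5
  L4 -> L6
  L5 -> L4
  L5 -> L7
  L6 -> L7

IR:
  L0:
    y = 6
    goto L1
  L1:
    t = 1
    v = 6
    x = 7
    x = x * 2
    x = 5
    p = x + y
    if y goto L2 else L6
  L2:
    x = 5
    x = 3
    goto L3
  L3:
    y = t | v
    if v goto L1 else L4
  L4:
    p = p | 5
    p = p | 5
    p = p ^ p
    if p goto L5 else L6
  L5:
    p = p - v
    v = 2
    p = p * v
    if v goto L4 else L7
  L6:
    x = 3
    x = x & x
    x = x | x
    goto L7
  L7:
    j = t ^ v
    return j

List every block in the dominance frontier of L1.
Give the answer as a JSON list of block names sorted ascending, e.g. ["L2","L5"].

idom tree: L1←L0 L2←L1 L3←L2 L4←L3 L5←L4 L6←L1 L7←L1
Dom at joins:
  L1: preds {L0,L3}: {L0} ∩ {L0,L1,L2,L3} = {L0}; idom=L0
  L4: preds {L3,L5}: {L0,L1,L2,L3} ∩ {L0,L1,L2,L3,L4,L5} = {L0,L1,L2,L3}; idom=L3
  L6: preds {L1,L4}: {L0,L1} ∩ {L0,L1,L2,L3,L4} = {L0,L1}; idom=L1
  L7: preds {L5,L6}: {L0,L1,L2,L3,L4,L5} ∩ {L0,L1,L6} = {L0,L1}; idom=L1

DF derivation:
  join L1 pred L0: · stop@L0
  join L1 pred L3: L3→L2→L1 stop@L0
  join L4 pred L3: · stop@L3
  join L4 pred L5: L5→L4 stop@L3
  join L6 pred L1: · stop@L1
  join L6 pred L4: L4→L3→L2 stop@L1
  join L7 pred L5: L5→L4→L3→L2 stop@L1
  join L7 pred L6: L6 stop@L1
  L0 → ∅
  L1 → {L1}
  L2 → {L1,L6,L7}
  L3 → {L1,L6,L7}
  L4 → {L4,L6,L7}
  L5 → {L4,L7}
  L6 → {L7}
  L7 → ∅

DF(L1) = ["L1"]

Answer: ["L1"]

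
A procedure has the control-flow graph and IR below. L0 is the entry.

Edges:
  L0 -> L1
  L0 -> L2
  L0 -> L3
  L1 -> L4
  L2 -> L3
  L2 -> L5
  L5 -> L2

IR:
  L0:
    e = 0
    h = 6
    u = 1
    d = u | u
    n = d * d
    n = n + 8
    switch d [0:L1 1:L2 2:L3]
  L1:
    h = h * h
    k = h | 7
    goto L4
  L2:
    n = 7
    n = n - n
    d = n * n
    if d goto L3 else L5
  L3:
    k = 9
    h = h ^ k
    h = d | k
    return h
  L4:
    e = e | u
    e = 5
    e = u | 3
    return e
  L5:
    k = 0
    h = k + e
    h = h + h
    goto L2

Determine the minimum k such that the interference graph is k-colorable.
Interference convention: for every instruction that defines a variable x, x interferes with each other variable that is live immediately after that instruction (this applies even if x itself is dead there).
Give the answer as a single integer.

Per-block:
  L0 def {d,e,h,n,u} use ∅
  L1 def {h,k} use {h}
  L2 def {d,n} use ∅
  L3 def {h,k} use {d,h}
  L4 def {e} use {e,u}
  L5 def {h,k} use {e}

Live sets:
  live L0: ∅→{d,e,h,u}
  live L1: {e,h,u}→{e,u}
  live L2: {e,h}→{d,e,h}
  live L3: {d,h}→∅
  live L4: {e,u}→∅
  live L5: {e}→{e,h}

Interference:
  d↔{e,h,k,n,u}
  e↔{d,h,k,n,u}
  h↔{d,e,k,n,u}
  k↔{d,e,h,u}
  n↔{d,e,h,u}
  u↔{d,e,h,k,n}

Colouring:
  {d,e,h,k,u} pairwise interfere (5-clique) ⇒ χ ≥ 5
  5-colouring: c0={d}  c1={e}  c2={h}  c3={u}  c4={k,n}
  χ = 5

Answer: 5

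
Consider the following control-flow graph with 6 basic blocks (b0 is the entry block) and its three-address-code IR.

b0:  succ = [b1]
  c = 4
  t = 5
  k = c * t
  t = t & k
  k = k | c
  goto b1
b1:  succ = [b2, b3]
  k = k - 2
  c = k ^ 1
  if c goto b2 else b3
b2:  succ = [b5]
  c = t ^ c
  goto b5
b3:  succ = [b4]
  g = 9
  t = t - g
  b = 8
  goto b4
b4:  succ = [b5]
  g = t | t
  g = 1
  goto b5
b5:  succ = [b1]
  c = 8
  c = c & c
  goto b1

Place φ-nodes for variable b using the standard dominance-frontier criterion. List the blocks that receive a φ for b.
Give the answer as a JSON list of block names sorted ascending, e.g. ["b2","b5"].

idom tree: b1←b0 b2←b1 b3←b1 b4←b3 b5←b1
Join-block Dom:
  b1: preds {b0,b5}: {b0} ∩ {b0,b1,b5} = {b0}; idom=b0
  b5: preds {b2,b4}: {b0,b1,b2} ∩ {b0,b1,b3,b4} = {b0,b1}; idom=b1

Frontier:
  join b1 pred b0: · stop@b0
  join b1 pred b5: b5→b1 stop@b0
  join b5 pred b2: b2 stop@b1
  join b5 pred b4: b4→b3 stop@b1
  b0 → ∅
  b1 → {b1}
  b2 → {b5}
  b3 → {b5}
  b4 → {b5}
  b5 → {b1}

φ for b: defs {b3}
  DF⁺ = {b1,b5}

Answer: ["b1", "b5"]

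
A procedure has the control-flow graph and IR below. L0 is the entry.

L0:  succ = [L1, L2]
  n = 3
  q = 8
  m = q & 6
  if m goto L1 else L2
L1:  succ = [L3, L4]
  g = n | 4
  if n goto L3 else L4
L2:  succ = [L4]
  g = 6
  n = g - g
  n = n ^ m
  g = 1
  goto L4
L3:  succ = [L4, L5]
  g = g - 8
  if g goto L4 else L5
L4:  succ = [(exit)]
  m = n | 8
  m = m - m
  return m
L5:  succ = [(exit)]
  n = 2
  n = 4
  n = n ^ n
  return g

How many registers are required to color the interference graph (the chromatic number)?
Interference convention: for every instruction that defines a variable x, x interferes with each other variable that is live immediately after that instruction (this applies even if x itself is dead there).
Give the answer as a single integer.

Answer: 3

Analysis:
Per-block:
  L0: def={m,n,q} ue=∅
  L1: def={g} ue={n}
  L2: def={g,n} ue={m}
  L3: def={g} ue={g}
  L4: def={m} ue={n}
  L5: def={n} ue={g}

Live sets:
  live L0: ∅→{m,n}
  live L1: {n}→{g,n}
  live L2: {m}→{n}
  live L3: {g,n}→{g,n}
  live L4: {n}→∅
  live L5: {g}→∅

Conflict graph:
  g — {m,n}
  m — {g,n}
  n — {g,m,q}
  q — {n}

Colouring:
  {g,m,n} pairwise interfere (3-clique) ⇒ χ ≥ 3
  assign g→c1 m→c2 n→c0 q→c1 — no edge inside a register ⇒ χ ≤ 3
  χ = 3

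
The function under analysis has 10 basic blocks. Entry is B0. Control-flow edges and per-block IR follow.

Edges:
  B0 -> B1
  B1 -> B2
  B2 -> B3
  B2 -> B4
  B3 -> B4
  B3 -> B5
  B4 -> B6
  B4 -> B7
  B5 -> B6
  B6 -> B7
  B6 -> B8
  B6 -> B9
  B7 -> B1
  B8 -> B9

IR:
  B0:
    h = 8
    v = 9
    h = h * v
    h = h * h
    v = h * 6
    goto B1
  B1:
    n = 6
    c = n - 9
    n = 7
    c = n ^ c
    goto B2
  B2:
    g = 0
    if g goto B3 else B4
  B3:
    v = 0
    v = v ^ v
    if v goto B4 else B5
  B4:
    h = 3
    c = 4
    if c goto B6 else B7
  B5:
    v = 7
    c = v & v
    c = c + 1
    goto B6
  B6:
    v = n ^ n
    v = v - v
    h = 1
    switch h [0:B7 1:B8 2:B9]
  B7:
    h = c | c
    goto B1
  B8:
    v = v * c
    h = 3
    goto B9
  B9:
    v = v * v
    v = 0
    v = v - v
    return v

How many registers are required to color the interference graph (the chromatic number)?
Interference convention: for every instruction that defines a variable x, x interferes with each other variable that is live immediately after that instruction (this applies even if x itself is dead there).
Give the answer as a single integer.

Per-block:
  B0 def {h,v} use ∅
  B1 def {c,n} use ∅
  B2 def {g} use ∅
  B3 def {v} use ∅
  B4 def {c,h} use ∅
  B5 def {c,v} use ∅
  B6 def {h,v} use {n}
  B7 def {h} use {c}
  B8 def {h,v} use {c,v}
  B9 def {v} use {v}

Backward fixpoint:
  B0 li=∅ lo=∅
  B1 li=∅ lo={n}
  B2 li={n} lo={n}
  B3 li={n} lo={n}
  B4 li={n} lo={c,n}
  B5 li={n} lo={c,n}
  B6 li={c,n} lo={c,v}
  B7 li={c} lo=∅
  B8 li={c,v} lo={v}
  B9 li={v} lo=∅

Interference:
  c: {h,n,v}
  g: {n}
  h: {c,n,v}
  n: {c,g,h,v}
  v: {c,h,n}

Registers:
  {c,h,n,v} pairwise interfere (4-clique) ⇒ χ ≥ 4
  4-colouring: R0={n}  R1={c,g}  R2={h}  R3={v}
  χ = 4

Answer: 4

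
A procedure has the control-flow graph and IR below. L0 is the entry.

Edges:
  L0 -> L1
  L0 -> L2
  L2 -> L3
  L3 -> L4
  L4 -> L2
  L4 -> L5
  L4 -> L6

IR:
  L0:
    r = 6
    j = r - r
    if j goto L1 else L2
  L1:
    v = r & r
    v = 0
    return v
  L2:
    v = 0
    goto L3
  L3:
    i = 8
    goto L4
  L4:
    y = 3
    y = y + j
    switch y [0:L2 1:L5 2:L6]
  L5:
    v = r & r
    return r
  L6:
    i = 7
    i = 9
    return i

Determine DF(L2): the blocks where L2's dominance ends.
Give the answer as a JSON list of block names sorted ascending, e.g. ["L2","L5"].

Answer: ["L2"]

Analysis:
idom tree: L1←L0 L2←L0 L3←L2 L4←L3 L5←L4 L6←L4
Join-block Dom:
  L2: preds {L0,L4}: {L0} ∩ {L0,L2,L3,L4} = {L0}; idom=L0

Frontier:
  join L2 pred L0: · stop@L0
  join L2 pred L4: L4→L3→L2 stop@L0
  L0 → ∅
  L1 → ∅
  L2 → {L2}
  L3 → {L2}
  L4 → {L2}
  L5 → ∅
  L6 → ∅

DF(L2) = ["L2"]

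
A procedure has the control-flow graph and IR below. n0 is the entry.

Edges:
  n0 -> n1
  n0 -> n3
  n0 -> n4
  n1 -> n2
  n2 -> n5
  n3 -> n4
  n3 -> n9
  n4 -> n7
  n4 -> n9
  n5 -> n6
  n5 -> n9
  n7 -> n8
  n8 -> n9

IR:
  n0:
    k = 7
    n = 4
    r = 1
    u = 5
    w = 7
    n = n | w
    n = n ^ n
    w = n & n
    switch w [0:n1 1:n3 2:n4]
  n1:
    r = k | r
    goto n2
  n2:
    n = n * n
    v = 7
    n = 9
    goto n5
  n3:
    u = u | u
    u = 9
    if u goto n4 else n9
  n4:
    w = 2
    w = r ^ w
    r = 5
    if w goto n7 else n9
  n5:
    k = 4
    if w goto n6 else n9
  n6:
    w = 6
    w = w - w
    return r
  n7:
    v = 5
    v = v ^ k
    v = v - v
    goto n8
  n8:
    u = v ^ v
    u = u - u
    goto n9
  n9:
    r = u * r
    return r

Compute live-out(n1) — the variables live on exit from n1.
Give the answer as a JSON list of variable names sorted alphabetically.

def/use:
  n0: {k,n,r,u,w} / ∅
  n1: {r} / {k,r}
  n2: {n,v} / {n}
  n3: {u} / {u}
  n4: {r,w} / {r}
  n5: {k} / {w}
  n6: {w} / {r}
  n7: {v} / {k}
  n8: {u} / {v}
  n9: {r} / {r,u}

Liveness:
  live n0: ∅→{k,n,r,u,w}
  live n1: {k,n,r,u,w}→{n,r,u,w}
  live n2: {n,r,u,w}→{r,u,w}
  live n3: {k,r,u}→{k,r,u}
  live n4: {k,r,u}→{k,r,u}
  live n5: {r,u,w}→{r,u}
  live n6: {r}→∅
  live n7: {k,r}→{r,v}
  live n8: {r,v}→{r,u}
  live n9: {r,u}→∅

live-out(n1) = ["n", "r", "u", "w"]

Answer: ["n", "r", "u", "w"]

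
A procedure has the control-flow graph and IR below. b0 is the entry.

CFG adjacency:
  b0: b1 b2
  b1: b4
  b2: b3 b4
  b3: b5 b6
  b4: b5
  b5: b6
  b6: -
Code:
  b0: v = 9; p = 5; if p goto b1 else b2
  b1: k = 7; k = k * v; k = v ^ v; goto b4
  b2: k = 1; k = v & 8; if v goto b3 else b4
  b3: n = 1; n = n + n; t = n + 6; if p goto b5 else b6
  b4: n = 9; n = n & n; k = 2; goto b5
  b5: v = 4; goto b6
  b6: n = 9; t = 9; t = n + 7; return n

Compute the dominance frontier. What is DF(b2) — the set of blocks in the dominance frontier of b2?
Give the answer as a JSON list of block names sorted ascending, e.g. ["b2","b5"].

idom tree: b1←b0 b2←b0 b3←b2 b4←b0 b5←b0 b6←b0
Dom at joins:
  b4: preds {b1,b2}: {b0,b1} ∩ {b0,b2} = {b0}; idom=b0
  b5: preds {b3,b4}: {b0,b2,b3} ∩ {b0,b4} = {b0}; idom=b0
  b6: preds {b3,b5}: {b0,b2,b3} ∩ {b0,b5} = {b0}; idom=b0

DF derivation:
  join b4 pred b1: b1 stop@b0
  join b4 pred b2: b2 stop@b0
  join b5 pred b3: b3→b2 stop@b0
  join b5 pred b4: b4 stop@b0
  join b6 pred b3: b3→b2 stop@b0
  join b6 pred b5: b5 stop@b0
  b0: DF=∅
  b1: DF={b4}
  b2: DF={b4,b5,b6}
  b3: DF={b5,b6}
  b4: DF={b5}
  b5: DF={b6}
  b6: DF=∅

DF(b2) = ["b4", "b5", "b6"]

Answer: ["b4", "b5", "b6"]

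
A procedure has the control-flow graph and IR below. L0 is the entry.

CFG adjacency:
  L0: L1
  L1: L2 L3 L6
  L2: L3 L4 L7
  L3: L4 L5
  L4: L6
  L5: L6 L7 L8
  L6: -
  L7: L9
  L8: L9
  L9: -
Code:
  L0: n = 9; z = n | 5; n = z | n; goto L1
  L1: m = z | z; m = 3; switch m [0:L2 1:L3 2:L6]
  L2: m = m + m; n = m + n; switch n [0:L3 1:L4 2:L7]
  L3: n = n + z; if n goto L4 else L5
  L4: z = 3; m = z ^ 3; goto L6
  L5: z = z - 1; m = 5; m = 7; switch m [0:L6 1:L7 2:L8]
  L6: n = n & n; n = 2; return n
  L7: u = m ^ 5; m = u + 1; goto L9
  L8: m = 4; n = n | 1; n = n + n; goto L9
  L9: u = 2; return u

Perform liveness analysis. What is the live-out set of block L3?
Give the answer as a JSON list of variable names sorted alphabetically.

Answer: ["n", "z"]

Derivation:
def/use:
  L0: {n,z} / ∅
  L1: {m} / {z}
  L2: {m,n} / {m,n}
  L3: {n} / {n,z}
  L4: {m,z} / ∅
  L5: {m,z} / {z}
  L6: {n} / {n}
  L7: {m,u} / {m}
  L8: {m,n} / {n}
  L9: {u} / ∅

Backward fixpoint:
  L0: in=∅ out={n,z}
  L1: in={n,z} out={m,n,z}
  L2: in={m,n,z} out={m,n,z}
  L3: in={n,z} out={n,z}
  L4: in={n} out={n}
  L5: in={n,z} out={m,n}
  L6: in={n} out=∅
  L7: in={m} out=∅
  L8: in={n} out=∅
  L9: in=∅ out=∅

live-out(L3) = ["n", "z"]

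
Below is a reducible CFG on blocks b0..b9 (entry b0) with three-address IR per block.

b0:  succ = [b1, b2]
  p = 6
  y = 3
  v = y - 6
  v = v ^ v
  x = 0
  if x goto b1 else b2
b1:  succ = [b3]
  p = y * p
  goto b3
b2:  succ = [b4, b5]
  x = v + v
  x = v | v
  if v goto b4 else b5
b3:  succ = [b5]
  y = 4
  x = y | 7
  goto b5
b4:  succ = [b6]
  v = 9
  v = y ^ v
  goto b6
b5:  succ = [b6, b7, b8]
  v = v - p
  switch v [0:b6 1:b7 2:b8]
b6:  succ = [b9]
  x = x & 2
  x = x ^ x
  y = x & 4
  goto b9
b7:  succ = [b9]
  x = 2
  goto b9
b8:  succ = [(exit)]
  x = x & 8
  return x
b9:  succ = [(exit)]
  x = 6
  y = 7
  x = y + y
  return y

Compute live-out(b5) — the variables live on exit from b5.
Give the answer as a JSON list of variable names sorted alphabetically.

Answer: ["x"]

Working:
Block summaries:
  b0: {p,v,x,y} / ∅
  b1: {p} / {p,y}
  b2: {x} / {v}
  b3: {x,y} / ∅
  b4: {v} / {y}
  b5: {v} / {p,v}
  b6: {x,y} / {x}
  b7: {x} / ∅
  b8: {x} / {x}
  b9: {x,y} / ∅

Live sets:
  live b0: ∅→{p,v,y}
  live b1: {p,v,y}→{p,v}
  live b2: {p,v,y}→{p,v,x,y}
  live b3: {p,v}→{p,v,x}
  live b4: {x,y}→{x}
  live b5: {p,v,x}→{x}
  live b6: {x}→∅
  live b7: ∅→∅
  live b8: {x}→∅
  live b9: ∅→∅

live-out(b5) = ["x"]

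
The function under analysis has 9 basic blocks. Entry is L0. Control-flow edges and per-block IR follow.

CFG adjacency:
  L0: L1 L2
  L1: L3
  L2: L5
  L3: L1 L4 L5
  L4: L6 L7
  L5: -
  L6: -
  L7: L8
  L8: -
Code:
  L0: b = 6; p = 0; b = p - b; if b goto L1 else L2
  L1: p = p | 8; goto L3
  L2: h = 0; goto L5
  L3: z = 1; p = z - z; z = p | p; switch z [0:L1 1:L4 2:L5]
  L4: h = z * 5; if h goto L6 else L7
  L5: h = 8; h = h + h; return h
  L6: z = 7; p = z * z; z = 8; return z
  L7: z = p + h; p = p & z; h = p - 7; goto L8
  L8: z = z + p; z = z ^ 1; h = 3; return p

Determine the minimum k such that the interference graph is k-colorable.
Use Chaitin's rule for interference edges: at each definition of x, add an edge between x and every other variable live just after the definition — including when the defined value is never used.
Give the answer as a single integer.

Answer: 3

Derivation:
Per-block:
  L0: {b,p} / ∅
  L1: {p} / {p}
  L2: {h} / ∅
  L3: {p,z} / ∅
  L4: {h} / {z}
  L5: {h} / ∅
  L6: {p,z} / ∅
  L7: {h,p,z} / {h,p}
  L8: {h,z} / {p,z}

Liveness:
  L0: in=∅ out={p}
  L1: in={p} out=∅
  L2: in=∅ out=∅
  L3: in=∅ out={p,z}
  L4: in={p,z} out={h,p}
  L5: in=∅ out=∅
  L6: in=∅ out=∅
  L7: in={h,p} out={p,z}
  L8: in={p,z} out=∅

Conflict graph:
  b — {p}
  h — {p,z}
  p — {b,h,z}
  z — {h,p}

Chromatic number:
  lower bound: {h,p,z} mutually conflict ⇒ χ ≥ 3
  3-colouring: R0={p}  R1={b,h}  R2={z}
  χ = 3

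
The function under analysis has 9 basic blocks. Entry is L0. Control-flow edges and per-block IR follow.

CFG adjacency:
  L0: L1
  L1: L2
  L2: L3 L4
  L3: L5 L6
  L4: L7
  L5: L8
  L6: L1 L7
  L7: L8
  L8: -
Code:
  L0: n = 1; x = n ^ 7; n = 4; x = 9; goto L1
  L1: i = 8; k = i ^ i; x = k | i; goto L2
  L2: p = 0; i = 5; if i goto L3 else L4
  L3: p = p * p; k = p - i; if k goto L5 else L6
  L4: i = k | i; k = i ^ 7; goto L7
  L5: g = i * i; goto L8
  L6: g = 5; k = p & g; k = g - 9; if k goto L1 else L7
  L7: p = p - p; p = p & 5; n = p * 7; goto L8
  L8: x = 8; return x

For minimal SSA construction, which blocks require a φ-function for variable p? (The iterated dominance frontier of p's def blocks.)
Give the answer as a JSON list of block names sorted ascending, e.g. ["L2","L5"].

idom tree: L1←L0 L2←L1 L3←L2 L4←L2 L5←L3 L6←L3 L7←L2 L8←L2
Join-block Dom:
  L1: preds {L0,L6}: {L0} ∩ {L0,L1,L2,L3,L6} = {L0}; idom=L0
  L7: preds {L4,L6}: {L0,L1,L2,L4} ∩ {L0,L1,L2,L3,L6} = {L0,L1,L2}; idom=L2
  L8: preds {L5,L7}: {L0,L1,L2,L3,L5} ∩ {L0,L1,L2,L7} = {L0,L1,L2}; idom=L2

Frontier:
  L1←L0: walk · to L0
  L1←L6: walk L6→L3→L2→L1 to L0
  L7←L4: walk L4 to L2
  L7←L6: walk L6→L3 to L2
  L8←L5: walk L5→L3 to L2
  L8←L7: walk L7 to L2
  DF(L0)=∅
  DF(L1)={L1}
  DF(L2)={L1}
  DF(L3)={L1,L7,L8}
  DF(L4)={L7}
  DF(L5)={L8}
  DF(L6)={L1,L7}
  DF(L7)={L8}
  DF(L8)=∅

φ for p: defs {L2,L3,L7}
  DF⁺ = {L1,L7,L8}

Answer: ["L1", "L7", "L8"]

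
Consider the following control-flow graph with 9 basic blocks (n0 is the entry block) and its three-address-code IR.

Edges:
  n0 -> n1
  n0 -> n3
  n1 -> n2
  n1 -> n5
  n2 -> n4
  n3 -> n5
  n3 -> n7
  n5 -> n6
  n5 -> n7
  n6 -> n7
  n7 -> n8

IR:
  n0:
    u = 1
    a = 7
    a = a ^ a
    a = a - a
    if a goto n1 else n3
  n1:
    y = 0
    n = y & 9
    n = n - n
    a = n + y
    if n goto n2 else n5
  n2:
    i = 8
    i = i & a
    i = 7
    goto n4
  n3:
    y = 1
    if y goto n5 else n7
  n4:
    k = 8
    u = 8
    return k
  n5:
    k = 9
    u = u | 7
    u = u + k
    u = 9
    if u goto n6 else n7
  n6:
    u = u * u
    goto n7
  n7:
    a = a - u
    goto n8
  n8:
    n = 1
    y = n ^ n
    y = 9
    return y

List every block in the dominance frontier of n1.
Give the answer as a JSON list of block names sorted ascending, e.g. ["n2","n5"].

idom tree: n1←n0 n2←n1 n3←n0 n4←n2 n5←n0 n6←n5 n7←n0 n8←n7
Join-block Dom:
  n5: preds {n1,n3}: {n0,n1} ∩ {n0,n3} = {n0}; idom=n0
  n7: preds {n3,n5,n6}: {n0,n3} ∩ {n0,n5} ∩ {n0,n5,n6} = {n0}; idom=n0

DF derivation:
  join n5 pred n1: n1 stop@n0
  join n5 pred n3: n3 stop@n0
  join n7 pred n3: n3 stop@n0
  join n7 pred n5: n5 stop@n0
  join n7 pred n6: n6→n5 stop@n0
  n0 → ∅
  n1 → {n5}
  n2 → ∅
  n3 → {n5,n7}
  n4 → ∅
  n5 → {n7}
  n6 → {n7}
  n7 → ∅
  n8 → ∅

DF(n1) = ["n5"]

Answer: ["n5"]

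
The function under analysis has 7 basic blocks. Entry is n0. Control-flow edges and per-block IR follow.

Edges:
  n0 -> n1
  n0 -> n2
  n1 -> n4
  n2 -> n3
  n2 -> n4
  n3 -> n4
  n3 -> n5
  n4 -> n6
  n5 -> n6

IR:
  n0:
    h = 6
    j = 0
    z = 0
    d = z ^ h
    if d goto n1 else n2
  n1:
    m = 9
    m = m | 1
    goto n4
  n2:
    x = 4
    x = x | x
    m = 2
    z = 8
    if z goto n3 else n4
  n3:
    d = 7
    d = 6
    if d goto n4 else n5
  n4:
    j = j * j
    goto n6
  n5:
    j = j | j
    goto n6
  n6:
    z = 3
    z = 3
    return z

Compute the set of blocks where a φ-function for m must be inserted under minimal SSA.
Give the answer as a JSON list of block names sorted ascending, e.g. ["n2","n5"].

Answer: ["n4", "n6"]

Derivation:
idom tree: n1←n0 n2←n0 n3←n2 n4←n0 n5←n3 n6←n0
Join-block Dom:
  n4: preds {n1,n2,n3}: {n0,n1} ∩ {n0,n2} ∩ {n0,n2,n3} = {n0}; idom=n0
  n6: preds {n4,n5}: {n0,n4} ∩ {n0,n2,n3,n5} = {n0}; idom=n0

Frontier:
  join n4 pred n1: n1 stop@n0
  join n4 pred n2: n2 stop@n0
  join n4 pred n3: n3→n2 stop@n0
  join n6 pred n4: n4 stop@n0
  join n6 pred n5: n5→n3→n2 stop@n0
  DF(n0)=∅
  DF(n1)={n4}
  DF(n2)={n4,n6}
  DF(n3)={n4,n6}
  DF(n4)={n6}
  DF(n5)={n6}
  DF(n6)=∅

φ for m: defs {n1,n2}
  DF⁺ = {n4,n6}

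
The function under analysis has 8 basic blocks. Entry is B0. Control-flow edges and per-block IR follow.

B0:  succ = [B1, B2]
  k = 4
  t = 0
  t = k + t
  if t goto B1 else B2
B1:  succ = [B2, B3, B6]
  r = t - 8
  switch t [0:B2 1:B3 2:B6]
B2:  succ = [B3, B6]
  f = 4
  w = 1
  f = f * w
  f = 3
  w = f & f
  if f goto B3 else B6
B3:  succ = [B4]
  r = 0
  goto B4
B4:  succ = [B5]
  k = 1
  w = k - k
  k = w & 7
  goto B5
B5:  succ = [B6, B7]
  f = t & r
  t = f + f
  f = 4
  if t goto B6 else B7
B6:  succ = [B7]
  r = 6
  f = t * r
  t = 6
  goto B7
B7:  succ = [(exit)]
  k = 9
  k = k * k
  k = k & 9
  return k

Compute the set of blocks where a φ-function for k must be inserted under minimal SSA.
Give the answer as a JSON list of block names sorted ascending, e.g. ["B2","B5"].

idom tree: B1←B0 B2←B0 B3←B0 B4←B3 B5←B4 B6←B0 B7←B0
Join-block Dom:
  B2: preds {B0,B1}: {B0} ∩ {B0,B1} = {B0}; idom=B0
  B3: preds {B1,B2}: {B0,B1} ∩ {B0,B2} = {B0}; idom=B0
  B6: preds {B1,B2,B5}: {B0,B1} ∩ {B0,B2} ∩ {B0,B3,B4,B5} = {B0}; idom=B0
  B7: preds {B5,B6}: {B0,B3,B4,B5} ∩ {B0,B6} = {B0}; idom=B0

Frontier:
  B2←B0: walk · to B0
  B2←B1: walk B1 to B0
  B3←B1: walk B1 to B0
  B3←B2: walk B2 to B0
  B6←B1: walk B1 to B0
  B6←B2: walk B2 to B0
  B6←B5: walk B5→B4→B3 to B0
  B7←B5: walk B5→B4→B3 to B0
  B7←B6: walk B6 to B0
  B0 → ∅
  B1 → {B2,B3,B6}
  B2 → {B3,B6}
  B3 → {B6,B7}
  B4 → {B6,B7}
  B5 → {B6,B7}
  B6 → {B7}
  B7 → ∅

φ for k: defs {B0,B4,B7}
  DF⁺ = {B6,B7}

Answer: ["B6", "B7"]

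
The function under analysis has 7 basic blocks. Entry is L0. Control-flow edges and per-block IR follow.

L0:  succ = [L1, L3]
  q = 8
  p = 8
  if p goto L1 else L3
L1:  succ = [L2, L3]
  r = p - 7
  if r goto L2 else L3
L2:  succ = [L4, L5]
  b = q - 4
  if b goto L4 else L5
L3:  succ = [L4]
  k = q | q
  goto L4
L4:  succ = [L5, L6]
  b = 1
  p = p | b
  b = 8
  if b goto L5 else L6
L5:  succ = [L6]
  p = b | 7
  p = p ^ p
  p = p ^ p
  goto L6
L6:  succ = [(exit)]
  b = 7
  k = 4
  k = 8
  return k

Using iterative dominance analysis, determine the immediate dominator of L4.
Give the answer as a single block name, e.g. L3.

Answer: L0

Analysis:
idom tree: L1←L0 L2←L1 L3←L0 L4←L0 L5←L0 L6←L0
Join-block Dom:
  L3: preds {L0,L1}: {L0} ∩ {L0,L1} = {L0}; idom=L0
  L4: preds {L2,L3}: {L0,L1,L2} ∩ {L0,L3} = {L0}; idom=L0
  L5: preds {L2,L4}: {L0,L1,L2} ∩ {L0,L4} = {L0}; idom=L0
  L6: preds {L4,L5}: {L0,L4} ∩ {L0,L5} = {L0}; idom=L0

idom(L4) = L0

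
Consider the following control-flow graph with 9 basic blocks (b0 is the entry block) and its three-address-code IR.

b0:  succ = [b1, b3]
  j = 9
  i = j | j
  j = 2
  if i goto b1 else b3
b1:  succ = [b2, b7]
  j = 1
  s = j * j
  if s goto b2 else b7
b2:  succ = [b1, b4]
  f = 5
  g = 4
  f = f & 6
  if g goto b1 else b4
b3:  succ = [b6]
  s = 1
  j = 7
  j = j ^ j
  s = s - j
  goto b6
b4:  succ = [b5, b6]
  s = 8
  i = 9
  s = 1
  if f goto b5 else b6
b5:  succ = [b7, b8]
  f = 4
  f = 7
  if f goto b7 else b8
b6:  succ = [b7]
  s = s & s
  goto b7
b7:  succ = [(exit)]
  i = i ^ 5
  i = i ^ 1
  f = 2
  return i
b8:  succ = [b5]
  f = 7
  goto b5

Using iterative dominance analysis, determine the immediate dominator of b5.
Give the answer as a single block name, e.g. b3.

idom tree: b1←b0 b2←b1 b3←b0 b4←b2 b5←b4 b6←b0 b7←b0 b8←b5
Dom∩ at merges:
  b1: preds {b0,b2}: {b0} ∩ {b0,b1,b2} = {b0}; idom=b0
  b5: preds {b4,b8}: {b0,b1,b2,b4} ∩ {b0,b1,b2,b4,b5,b8} = {b0,b1,b2,b4}; idom=b4
  b6: preds {b3,b4}: {b0,b3} ∩ {b0,b1,b2,b4} = {b0}; idom=b0
  b7: preds {b1,b5,b6}: {b0,b1} ∩ {b0,b1,b2,b4,b5} ∩ {b0,b6} = {b0}; idom=b0

idom(b5) = b4

Answer: b4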